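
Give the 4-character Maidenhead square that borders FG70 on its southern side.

Latitude square 0; −1 → -1, wraps to 9, carry into field.
Latitude field G = 6; −1 → 5 = F.
The longitude characters are unchanged.

FF79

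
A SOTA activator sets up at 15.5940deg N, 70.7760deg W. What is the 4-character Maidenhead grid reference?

Add 180° to longitude and 90° to latitude: 109.22, 105.59.
Field (20°×10°, letters A–R): lon ⌊109.22/20⌋ = 5 → F; lat ⌊105.59/10⌋ = 10 → K.
Square (2°×1°, digits 0–9): lon ⌊9.22/2⌋ = 4; lat ⌊5.59/1⌋ = 5.

FK45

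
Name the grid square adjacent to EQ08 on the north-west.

DQ99

Longitude square 0; −1 → -1, wraps to 9, carry into field.
Longitude field E = 4; −1 → 3 = D.
Latitude square 8; +1 → 9.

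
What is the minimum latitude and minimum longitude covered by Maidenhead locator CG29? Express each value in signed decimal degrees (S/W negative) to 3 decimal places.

-21.000, -136.000

Field C=2, G=6: +2·20° lon, +6·10° lat → SW at lon -140°, lat -30°.
Square 2, 9: +2·2° lon, +9·1° lat → SW at lon -136°, lat -21°.
latitude -21.000, longitude -136.000.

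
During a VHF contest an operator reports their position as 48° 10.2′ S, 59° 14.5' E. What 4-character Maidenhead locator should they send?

LE91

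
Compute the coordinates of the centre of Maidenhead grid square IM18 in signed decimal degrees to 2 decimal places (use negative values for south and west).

38.50, -17.00

Field I=8, M=12: +8·20° lon, +12·10° lat → SW at lon -20°, lat 30°.
Square 1, 8: +1·2° lon, +8·1° lat → SW at lon -18°, lat 38°.
Cell spans 2° lon × 1° lat. Centre is SW corner plus half of each.
latitude 38.50, longitude -17.00.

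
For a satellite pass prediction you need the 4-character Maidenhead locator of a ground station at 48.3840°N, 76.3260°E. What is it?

MN88

Shift to the Maidenhead origin (180°W, 90°S): lon 256.33, lat 138.38.
Field (20°×10°, letters A–R): 256.33/20 → 12 → M, 138.38/10 → 13 → N; chars MN.
Square (2°×1°, digits 0–9): 16.33/2 → 8, 8.38/1 → 8; chars 88.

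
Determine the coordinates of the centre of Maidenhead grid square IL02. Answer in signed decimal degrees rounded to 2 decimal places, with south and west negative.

22.50, -19.00

Field I=8, L=11: +8·20° lon, +11·10° lat → SW at lon -20°, lat 20°.
Square 0, 2: +0·2° lon, +2·1° lat → SW at lon -20°, lat 22°.
Cell spans 2° lon × 1° lat. Centre is SW corner plus half of each.
latitude 22.50, longitude -19.00.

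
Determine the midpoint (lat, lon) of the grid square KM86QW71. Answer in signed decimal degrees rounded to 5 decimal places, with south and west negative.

36.92292, 37.39583

Field K=10, M=12: +10·20° lon, +12·10° lat → SW at lon 20°, lat 30°.
Square 8, 6: +8·2° lon, +6·1° lat → SW at lon 36°, lat 36°.
Subsquare q=16, w=22: +16·0.0833333° lon, +22·0.0416667° lat → SW at lon 37.3333°, lat 36.9167°.
Extended square 7, 1: +7·0.00833333° lon, +1·0.00416667° lat → SW at lon 37.3917°, lat 36.9208°.
Cell spans 0.00833333° lon × 0.00416667° lat. Centre is SW corner plus half of each.
latitude 36.92292, longitude 37.39583.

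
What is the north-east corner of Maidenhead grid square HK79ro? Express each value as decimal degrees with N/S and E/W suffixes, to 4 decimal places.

Field H=7, K=10: +7·20° lon, +10·10° lat → SW at lon -40°, lat 10°.
Square 7, 9: +7·2° lon, +9·1° lat → SW at lon -26°, lat 19°.
Subsquare r=17, o=14: +17·0.0833333° lon, +14·0.0416667° lat → SW at lon -24.5833°, lat 19.5833°.
Cell spans 0.0833333° lon × 0.0416667° lat. NE corner is SW corner plus one full cell.
latitude 19.6250° N, longitude 24.5000° W.

19.6250° N, 24.5000° W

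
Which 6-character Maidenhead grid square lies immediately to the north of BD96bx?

Latitude subsquare x = 23; +1 → 24, wraps to 0 = a, carry into square.
Latitude square 6; +1 → 7.
The longitude characters are unchanged.

BD97ba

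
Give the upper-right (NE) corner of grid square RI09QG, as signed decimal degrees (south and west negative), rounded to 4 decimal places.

-0.7083, 161.4167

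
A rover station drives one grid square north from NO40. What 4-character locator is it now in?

Latitude square 0; +1 → 1.
The longitude characters are unchanged.

NO41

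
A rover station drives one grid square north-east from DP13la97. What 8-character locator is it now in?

DP13ma08

Longitude extended square 9; +1 → 10, wraps to 0, carry into subsquare.
Longitude subsquare l = 11; +1 → 12 = m.
Latitude extended square 7; +1 → 8.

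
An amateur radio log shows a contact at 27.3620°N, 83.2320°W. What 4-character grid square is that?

Shift to the Maidenhead origin (180°W, 90°S): lon 96.77, lat 117.36.
Field: 96.77/20 → 4 → E, 117.36/10 → 11 → L; chars EL.
Square: 16.77/2 → 8, 7.36/1 → 7; chars 87.

EL87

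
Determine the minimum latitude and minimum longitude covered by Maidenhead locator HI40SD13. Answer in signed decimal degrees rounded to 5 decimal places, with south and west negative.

Field H=7, I=8: +7·20° lon, +8·10° lat → SW at lon -40°, lat -10°.
Square 4, 0: +4·2° lon, +0·1° lat → SW at lon -32°, lat -10°.
Subsquare s=18, d=3: +18·0.0833333° lon, +3·0.0416667° lat → SW at lon -30.5°, lat -9.875°.
Extended square 1, 3: +1·0.00833333° lon, +3·0.00416667° lat → SW at lon -30.4917°, lat -9.8625°.
latitude -9.86250, longitude -30.49167.

-9.86250, -30.49167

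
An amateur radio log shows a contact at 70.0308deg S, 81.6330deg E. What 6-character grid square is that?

NB09tx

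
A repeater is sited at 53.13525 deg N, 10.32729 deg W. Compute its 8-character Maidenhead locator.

Add 180° to longitude and 90° to latitude: 169.67271, 143.13525.
Field (20°×10°, letters A–R): 169.67271/20 → 8 → I, 143.13525/10 → 14 → O; chars IO.
Square (2°×1°, digits 0–9): 9.67271/2 → 4, 3.13525/1 → 3; chars 43.
Subsquare (5′×2.5′, letters a–x): 1.67271/0.0833333 → 20 → u, 0.13525/0.0416667 → 3 → d; chars ud.
Extended square (30″×15″, digits 0–9): 0.00604/0.00833333 → 0, 0.01025/0.00416667 → 2; chars 02.

IO43ud02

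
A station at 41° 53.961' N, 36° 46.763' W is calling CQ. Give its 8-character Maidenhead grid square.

HN11ov65

Shift to the Maidenhead origin (180°W, 90°S): lon 143.22062, lat 131.89935.
Field: lon ⌊143.22062/20⌋ = 7 → H; lat ⌊131.89935/10⌋ = 13 → N.
Square: lon ⌊3.22062/2⌋ = 1; lat ⌊1.89935/1⌋ = 1.
Subsquare: lon ⌊1.22062/0.0833333⌋ = 14 → o; lat ⌊0.89935/0.0416667⌋ = 21 → v.
Extended square: lon ⌊0.05395/0.00833333⌋ = 6; lat ⌊0.02435/0.00416667⌋ = 5.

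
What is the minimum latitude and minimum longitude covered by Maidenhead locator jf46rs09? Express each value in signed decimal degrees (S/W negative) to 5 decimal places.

Field J=9, F=5: +9·20° lon, +5·10° lat → SW at lon 0°, lat -40°.
Square 4, 6: +4·2° lon, +6·1° lat → SW at lon 8°, lat -34°.
Subsquare r=17, s=18: +17·0.0833333° lon, +18·0.0416667° lat → SW at lon 9.41667°, lat -33.25°.
Extended square 0, 9: +0·0.00833333° lon, +9·0.00416667° lat → SW at lon 9.41667°, lat -33.2125°.
latitude -33.21250, longitude 9.41667.

-33.21250, 9.41667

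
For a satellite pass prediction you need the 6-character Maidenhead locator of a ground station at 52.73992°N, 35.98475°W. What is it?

HO22ar

Offset from 180°W / 90°S: lon 144.0153°, lat 142.7399°.
Field: lon ⌊144.0153/20⌋ = 7 → H; lat ⌊142.7399/10⌋ = 14 → O.
Square: lon ⌊4.0153/2⌋ = 2; lat ⌊2.7399/1⌋ = 2.
Subsquare: lon ⌊0.0153/0.0833333⌋ = 0 → a; lat ⌊0.7399/0.0416667⌋ = 17 → r.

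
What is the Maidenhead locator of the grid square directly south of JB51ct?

JB51cs

Latitude subsquare t = 19; −1 → 18 = s.
The longitude characters are unchanged.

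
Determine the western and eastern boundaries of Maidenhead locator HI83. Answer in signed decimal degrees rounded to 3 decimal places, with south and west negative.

-24.000, -22.000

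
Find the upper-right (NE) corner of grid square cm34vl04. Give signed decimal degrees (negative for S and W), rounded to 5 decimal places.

34.47917, -132.24167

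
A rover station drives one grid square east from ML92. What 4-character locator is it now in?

NL02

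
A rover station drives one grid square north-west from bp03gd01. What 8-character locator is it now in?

BP03fd92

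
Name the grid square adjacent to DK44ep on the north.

DK44eq

Latitude subsquare p = 15; +1 → 16 = q.
The longitude characters are unchanged.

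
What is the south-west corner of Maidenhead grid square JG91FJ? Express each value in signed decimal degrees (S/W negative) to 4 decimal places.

Field J=9, G=6: +9·20° lon, +6·10° lat → SW at lon 0°, lat -30°.
Square 9, 1: +9·2° lon, +1·1° lat → SW at lon 18°, lat -29°.
Subsquare f=5, j=9: +5·0.0833333° lon, +9·0.0416667° lat → SW at lon 18.4167°, lat -28.625°.
latitude -28.6250, longitude 18.4167.

-28.6250, 18.4167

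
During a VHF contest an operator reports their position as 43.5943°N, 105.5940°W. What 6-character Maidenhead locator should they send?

DN73eo

Shift to the Maidenhead origin (180°W, 90°S): lon 74.4060, lat 133.5943.
Field: 74.4060/20 → 3 → D, 133.5943/10 → 13 → N; chars DN.
Square: 14.4060/2 → 7, 3.5943/1 → 3; chars 73.
Subsquare: 0.4060/0.0833333 → 4 → e, 0.5943/0.0416667 → 14 → o; chars eo.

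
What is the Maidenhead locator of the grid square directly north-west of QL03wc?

QL03vd

Longitude subsquare w = 22; −1 → 21 = v.
Latitude subsquare c = 2; +1 → 3 = d.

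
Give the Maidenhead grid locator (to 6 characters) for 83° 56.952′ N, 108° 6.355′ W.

DR53ww

Shift to the Maidenhead origin (180°W, 90°S): lon 71.8941, lat 173.9492.
Field: lon ⌊71.8941/20⌋ = 3 → D; lat ⌊173.9492/10⌋ = 17 → R.
Square: lon ⌊11.8941/2⌋ = 5; lat ⌊3.9492/1⌋ = 3.
Subsquare: lon ⌊1.8941/0.0833333⌋ = 22 → w; lat ⌊0.9492/0.0416667⌋ = 22 → w.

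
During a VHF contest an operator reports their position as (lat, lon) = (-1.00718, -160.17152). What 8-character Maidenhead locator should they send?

AI98vx98

Add 180° to longitude and 90° to latitude: 19.82848, 88.99282.
Field: 19.82848/20 → 0 → A, 88.99282/10 → 8 → I; chars AI.
Square: 19.82848/2 → 9, 8.99282/1 → 8; chars 98.
Subsquare: 1.82848/0.0833333 → 21 → v, 0.99282/0.0416667 → 23 → x; chars vx.
Extended square: 0.07848/0.00833333 → 9, 0.03449/0.00416667 → 8; chars 98.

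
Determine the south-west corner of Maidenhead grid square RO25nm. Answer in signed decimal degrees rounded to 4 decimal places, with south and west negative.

55.5000, 165.0833

Field R=17, O=14: +17·20° lon, +14·10° lat → SW at lon 160°, lat 50°.
Square 2, 5: +2·2° lon, +5·1° lat → SW at lon 164°, lat 55°.
Subsquare n=13, m=12: +13·0.0833333° lon, +12·0.0416667° lat → SW at lon 165.083°, lat 55.5°.
latitude 55.5000, longitude 165.0833.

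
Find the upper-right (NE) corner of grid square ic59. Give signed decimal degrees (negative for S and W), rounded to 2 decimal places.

-60.00, -8.00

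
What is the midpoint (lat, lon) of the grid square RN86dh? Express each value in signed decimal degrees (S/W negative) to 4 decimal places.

46.3125, 176.2917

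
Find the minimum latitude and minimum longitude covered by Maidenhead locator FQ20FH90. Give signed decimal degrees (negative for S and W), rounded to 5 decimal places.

70.29167, -75.50833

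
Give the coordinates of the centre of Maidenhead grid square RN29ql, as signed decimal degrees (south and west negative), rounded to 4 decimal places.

Field R=17, N=13: +17·20° lon, +13·10° lat → SW at lon 160°, lat 40°.
Square 2, 9: +2·2° lon, +9·1° lat → SW at lon 164°, lat 49°.
Subsquare q=16, l=11: +16·0.0833333° lon, +11·0.0416667° lat → SW at lon 165.333°, lat 49.4583°.
Cell spans 0.0833333° lon × 0.0416667° lat. Centre is SW corner plus half of each.
latitude 49.4792, longitude 165.3750.

49.4792, 165.3750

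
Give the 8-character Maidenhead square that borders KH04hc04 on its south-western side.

KH04gc93

Longitude extended square 0; −1 → -1, wraps to 9, carry into subsquare.
Longitude subsquare h = 7; −1 → 6 = g.
Latitude extended square 4; −1 → 3.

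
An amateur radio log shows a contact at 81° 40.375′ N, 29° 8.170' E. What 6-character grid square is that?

Add 180° to longitude and 90° to latitude: 209.1362, 171.6729.
Field (20°×10°, letters A–R): 209.1362/20 → 10 → K, 171.6729/10 → 17 → R; chars KR.
Square (2°×1°, digits 0–9): 9.1362/2 → 4, 1.6729/1 → 1; chars 41.
Subsquare (5′×2.5′, letters a–x): 1.1362/0.0833333 → 13 → n, 0.6729/0.0416667 → 16 → q; chars nq.

KR41nq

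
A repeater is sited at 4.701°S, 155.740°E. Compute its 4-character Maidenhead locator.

QI75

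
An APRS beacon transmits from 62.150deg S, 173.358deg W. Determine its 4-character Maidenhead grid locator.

AC37

Add 180° to longitude and 90° to latitude: 6.64, 27.85.
Field: lon ⌊6.64/20⌋ = 0 → A; lat ⌊27.85/10⌋ = 2 → C.
Square: lon ⌊6.64/2⌋ = 3; lat ⌊7.85/1⌋ = 7.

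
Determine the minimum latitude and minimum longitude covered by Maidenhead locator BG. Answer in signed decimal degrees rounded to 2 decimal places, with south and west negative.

Field B=1, G=6: +1·20° lon, +6·10° lat → SW at lon -160°, lat -30°.
latitude -30.00, longitude -160.00.

-30.00, -160.00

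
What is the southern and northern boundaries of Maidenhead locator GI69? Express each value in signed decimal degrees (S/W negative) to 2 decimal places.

Field G=6, I=8: +6·20° lon, +8·10° lat → SW at lon -60°, lat -10°.
Square 6, 9: +6·2° lon, +9·1° lat → SW at lon -48°, lat -1°.
Cell spans 2° lon × 1° lat.
south -1.00, north 0.00.

-1.00, 0.00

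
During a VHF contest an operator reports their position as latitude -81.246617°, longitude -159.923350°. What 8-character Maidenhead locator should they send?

BA08as90

Shift to the Maidenhead origin (180°W, 90°S): lon 20.07665, lat 8.75338.
Field: lon ⌊20.07665/20⌋ = 1 → B; lat ⌊8.75338/10⌋ = 0 → A.
Square: lon ⌊0.07665/2⌋ = 0; lat ⌊8.75338/1⌋ = 8.
Subsquare: lon ⌊0.07665/0.0833333⌋ = 0 → a; lat ⌊0.75338/0.0416667⌋ = 18 → s.
Extended square: lon ⌊0.07665/0.00833333⌋ = 9; lat ⌊0.00338/0.00416667⌋ = 0.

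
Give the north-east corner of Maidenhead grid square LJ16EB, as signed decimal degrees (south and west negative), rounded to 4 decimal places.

6.0833, 42.4167

Field L=11, J=9: +11·20° lon, +9·10° lat → SW at lon 40°, lat 0°.
Square 1, 6: +1·2° lon, +6·1° lat → SW at lon 42°, lat 6°.
Subsquare e=4, b=1: +4·0.0833333° lon, +1·0.0416667° lat → SW at lon 42.3333°, lat 6.04167°.
Cell spans 0.0833333° lon × 0.0416667° lat. NE corner is SW corner plus one full cell.
latitude 6.0833, longitude 42.4167.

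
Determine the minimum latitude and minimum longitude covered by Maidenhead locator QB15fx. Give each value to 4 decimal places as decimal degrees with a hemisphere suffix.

Field Q=16, B=1: +16·20° lon, +1·10° lat → SW at lon 140°, lat -80°.
Square 1, 5: +1·2° lon, +5·1° lat → SW at lon 142°, lat -75°.
Subsquare f=5, x=23: +5·0.0833333° lon, +23·0.0416667° lat → SW at lon 142.417°, lat -74.0417°.
latitude 74.0417° S, longitude 142.4167° E.

74.0417° S, 142.4167° E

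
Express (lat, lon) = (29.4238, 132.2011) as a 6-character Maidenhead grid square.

Add 180° to longitude and 90° to latitude: 312.2011, 119.4238.
Field (20°×10°, letters A–R): lon ⌊312.2011/20⌋ = 15 → P; lat ⌊119.4238/10⌋ = 11 → L.
Square (2°×1°, digits 0–9): lon ⌊12.2011/2⌋ = 6; lat ⌊9.4238/1⌋ = 9.
Subsquare (5′×2.5′, letters a–x): lon ⌊0.2011/0.0833333⌋ = 2 → c; lat ⌊0.4238/0.0416667⌋ = 10 → k.

PL69ck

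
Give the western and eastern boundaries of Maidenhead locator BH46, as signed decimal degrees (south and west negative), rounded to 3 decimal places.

-152.000, -150.000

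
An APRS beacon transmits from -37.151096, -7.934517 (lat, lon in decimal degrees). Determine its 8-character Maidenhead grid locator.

Offset from 180°W / 90°S: lon 172.06548°, lat 52.84890°.
Field: lon ⌊172.06548/20⌋ = 8 → I; lat ⌊52.84890/10⌋ = 5 → F.
Square: lon ⌊12.06548/2⌋ = 6; lat ⌊2.84890/1⌋ = 2.
Subsquare: lon ⌊0.06548/0.0833333⌋ = 0 → a; lat ⌊0.84890/0.0416667⌋ = 20 → u.
Extended square: lon ⌊0.06548/0.00833333⌋ = 7; lat ⌊0.01557/0.00416667⌋ = 3.

IF62au73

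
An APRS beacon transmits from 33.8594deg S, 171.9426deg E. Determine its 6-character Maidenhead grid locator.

Add 180° to longitude and 90° to latitude: 351.9426, 56.1406.
Field (20°×10°, letters A–R): lon ⌊351.9426/20⌋ = 17 → R; lat ⌊56.1406/10⌋ = 5 → F.
Square (2°×1°, digits 0–9): lon ⌊11.9426/2⌋ = 5; lat ⌊6.1406/1⌋ = 6.
Subsquare (5′×2.5′, letters a–x): lon ⌊1.9426/0.0833333⌋ = 23 → x; lat ⌊0.1406/0.0416667⌋ = 3 → d.

RF56xd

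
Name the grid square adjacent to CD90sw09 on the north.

Latitude extended square 9; +1 → 10, wraps to 0, carry into subsquare.
Latitude subsquare w = 22; +1 → 23 = x.
The longitude characters are unchanged.

CD90sx00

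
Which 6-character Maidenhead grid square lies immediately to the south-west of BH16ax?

Longitude subsquare a = 0; −1 → -1, wraps to 23 = x, carry into square.
Longitude square 1; −1 → 0.
Latitude subsquare x = 23; −1 → 22 = w.

BH06xw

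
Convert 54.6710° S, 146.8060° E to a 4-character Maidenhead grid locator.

Add 180° to longitude and 90° to latitude: 326.81, 35.33.
Field (20°×10°, letters A–R): lon ⌊326.81/20⌋ = 16 → Q; lat ⌊35.33/10⌋ = 3 → D.
Square (2°×1°, digits 0–9): lon ⌊6.81/2⌋ = 3; lat ⌊5.33/1⌋ = 5.

QD35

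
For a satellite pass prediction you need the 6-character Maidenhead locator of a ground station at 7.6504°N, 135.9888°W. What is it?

CJ27ap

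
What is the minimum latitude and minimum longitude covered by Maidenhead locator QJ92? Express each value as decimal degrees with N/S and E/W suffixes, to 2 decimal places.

Field Q=16, J=9: +16·20° lon, +9·10° lat → SW at lon 140°, lat 0°.
Square 9, 2: +9·2° lon, +2·1° lat → SW at lon 158°, lat 2°.
latitude 2.00° N, longitude 158.00° E.

2.00° N, 158.00° E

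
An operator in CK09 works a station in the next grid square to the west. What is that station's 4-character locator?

BK99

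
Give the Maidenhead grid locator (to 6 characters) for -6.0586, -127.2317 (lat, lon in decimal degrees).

Shift to the Maidenhead origin (180°W, 90°S): lon 52.7683, lat 83.9414.
Field: lon ⌊52.7683/20⌋ = 2 → C; lat ⌊83.9414/10⌋ = 8 → I.
Square: lon ⌊12.7683/2⌋ = 6; lat ⌊3.9414/1⌋ = 3.
Subsquare: lon ⌊0.7683/0.0833333⌋ = 9 → j; lat ⌊0.9414/0.0416667⌋ = 22 → w.

CI63jw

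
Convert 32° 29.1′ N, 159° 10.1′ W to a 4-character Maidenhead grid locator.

Offset from 180°W / 90°S: lon 20.83°, lat 122.48°.
Field (20°×10°, letters A–R): lon ⌊20.83/20⌋ = 1 → B; lat ⌊122.48/10⌋ = 12 → M.
Square (2°×1°, digits 0–9): lon ⌊0.83/2⌋ = 0; lat ⌊2.48/1⌋ = 2.

BM02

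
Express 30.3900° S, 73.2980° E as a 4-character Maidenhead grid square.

MF69

Add 180° to longitude and 90° to latitude: 253.30, 59.61.
Field (20°×10°, letters A–R): 253.30/20 → 12 → M, 59.61/10 → 5 → F; chars MF.
Square (2°×1°, digits 0–9): 13.30/2 → 6, 9.61/1 → 9; chars 69.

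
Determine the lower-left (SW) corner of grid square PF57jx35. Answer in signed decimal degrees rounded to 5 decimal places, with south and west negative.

-32.02083, 130.77500

Field P=15, F=5: +15·20° lon, +5·10° lat → SW at lon 120°, lat -40°.
Square 5, 7: +5·2° lon, +7·1° lat → SW at lon 130°, lat -33°.
Subsquare j=9, x=23: +9·0.0833333° lon, +23·0.0416667° lat → SW at lon 130.75°, lat -32.0417°.
Extended square 3, 5: +3·0.00833333° lon, +5·0.00416667° lat → SW at lon 130.775°, lat -32.0208°.
latitude -32.02083, longitude 130.77500.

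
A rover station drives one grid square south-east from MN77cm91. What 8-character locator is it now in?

Longitude extended square 9; +1 → 10, wraps to 0, carry into subsquare.
Longitude subsquare c = 2; +1 → 3 = d.
Latitude extended square 1; −1 → 0.

MN77dm00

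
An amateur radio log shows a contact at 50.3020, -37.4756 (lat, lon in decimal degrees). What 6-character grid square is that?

Add 180° to longitude and 90° to latitude: 142.5244, 140.3020.
Field: lon ⌊142.5244/20⌋ = 7 → H; lat ⌊140.3020/10⌋ = 14 → O.
Square: lon ⌊2.5244/2⌋ = 1; lat ⌊0.3020/1⌋ = 0.
Subsquare: lon ⌊0.5244/0.0833333⌋ = 6 → g; lat ⌊0.3020/0.0416667⌋ = 7 → h.

HO10gh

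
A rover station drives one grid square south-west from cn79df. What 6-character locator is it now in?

CN79ce

Longitude subsquare d = 3; −1 → 2 = c.
Latitude subsquare f = 5; −1 → 4 = e.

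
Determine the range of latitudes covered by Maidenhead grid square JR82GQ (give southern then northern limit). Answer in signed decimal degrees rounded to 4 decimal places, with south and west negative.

Field J=9, R=17: +9·20° lon, +17·10° lat → SW at lon 0°, lat 80°.
Square 8, 2: +8·2° lon, +2·1° lat → SW at lon 16°, lat 82°.
Subsquare g=6, q=16: +6·0.0833333° lon, +16·0.0416667° lat → SW at lon 16.5°, lat 82.6667°.
Cell spans 0.0833333° lon × 0.0416667° lat.
south 82.6667, north 82.7083.

82.6667, 82.7083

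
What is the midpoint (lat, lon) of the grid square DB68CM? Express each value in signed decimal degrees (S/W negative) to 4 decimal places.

-71.4792, -107.7917

Field D=3, B=1: +3·20° lon, +1·10° lat → SW at lon -120°, lat -80°.
Square 6, 8: +6·2° lon, +8·1° lat → SW at lon -108°, lat -72°.
Subsquare c=2, m=12: +2·0.0833333° lon, +12·0.0416667° lat → SW at lon -107.833°, lat -71.5°.
Cell spans 0.0833333° lon × 0.0416667° lat. Centre is SW corner plus half of each.
latitude -71.4792, longitude -107.7917.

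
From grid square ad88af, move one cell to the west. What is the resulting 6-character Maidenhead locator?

Longitude subsquare a = 0; −1 → -1, wraps to 23 = x, carry into square.
Longitude square 8; −1 → 7.
The latitude characters are unchanged.

AD78xf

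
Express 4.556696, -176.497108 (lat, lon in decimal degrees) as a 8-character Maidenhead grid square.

Offset from 180°W / 90°S: lon 3.50289°, lat 94.55670°.
Field (20°×10°, letters A–R): lon ⌊3.50289/20⌋ = 0 → A; lat ⌊94.55670/10⌋ = 9 → J.
Square (2°×1°, digits 0–9): lon ⌊3.50289/2⌋ = 1; lat ⌊4.55670/1⌋ = 4.
Subsquare (5′×2.5′, letters a–x): lon ⌊1.50289/0.0833333⌋ = 18 → s; lat ⌊0.55670/0.0416667⌋ = 13 → n.
Extended square (30″×15″, digits 0–9): lon ⌊0.00289/0.00833333⌋ = 0; lat ⌊0.01503/0.00416667⌋ = 3.

AJ14sn03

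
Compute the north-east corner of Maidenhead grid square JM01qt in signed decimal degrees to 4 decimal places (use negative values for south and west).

31.8333, 1.4167

Field J=9, M=12: +9·20° lon, +12·10° lat → SW at lon 0°, lat 30°.
Square 0, 1: +0·2° lon, +1·1° lat → SW at lon 0°, lat 31°.
Subsquare q=16, t=19: +16·0.0833333° lon, +19·0.0416667° lat → SW at lon 1.33333°, lat 31.7917°.
Cell spans 0.0833333° lon × 0.0416667° lat. NE corner is SW corner plus one full cell.
latitude 31.8333, longitude 1.4167.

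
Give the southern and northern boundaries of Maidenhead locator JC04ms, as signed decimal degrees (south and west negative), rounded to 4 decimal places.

-65.2500, -65.2083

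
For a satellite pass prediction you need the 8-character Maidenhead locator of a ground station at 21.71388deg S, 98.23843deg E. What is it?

NG98cg88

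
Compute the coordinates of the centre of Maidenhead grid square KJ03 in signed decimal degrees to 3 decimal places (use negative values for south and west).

3.500, 21.000

Field K=10, J=9: +10·20° lon, +9·10° lat → SW at lon 20°, lat 0°.
Square 0, 3: +0·2° lon, +3·1° lat → SW at lon 20°, lat 3°.
Cell spans 2° lon × 1° lat. Centre is SW corner plus half of each.
latitude 3.500, longitude 21.000.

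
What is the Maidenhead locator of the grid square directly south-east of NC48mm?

NC48nl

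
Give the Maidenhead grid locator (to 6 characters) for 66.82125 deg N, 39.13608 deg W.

Add 180° to longitude and 90° to latitude: 140.8639, 156.8213.
Field: lon ⌊140.8639/20⌋ = 7 → H; lat ⌊156.8213/10⌋ = 15 → P.
Square: lon ⌊0.8639/2⌋ = 0; lat ⌊6.8213/1⌋ = 6.
Subsquare: lon ⌊0.8639/0.0833333⌋ = 10 → k; lat ⌊0.8213/0.0416667⌋ = 19 → t.

HP06kt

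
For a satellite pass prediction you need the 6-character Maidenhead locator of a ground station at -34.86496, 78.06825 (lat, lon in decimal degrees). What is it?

MF95ad

Offset from 180°W / 90°S: lon 258.0683°, lat 55.1350°.
Field: 258.0683/20 → 12 → M, 55.1350/10 → 5 → F; chars MF.
Square: 18.0683/2 → 9, 5.1350/1 → 5; chars 95.
Subsquare: 0.0683/0.0833333 → 0 → a, 0.1350/0.0416667 → 3 → d; chars ad.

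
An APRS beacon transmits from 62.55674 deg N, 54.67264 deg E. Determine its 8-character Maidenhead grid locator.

LP72in03

Offset from 180°W / 90°S: lon 234.67264°, lat 152.55674°.
Field: lon ⌊234.67264/20⌋ = 11 → L; lat ⌊152.55674/10⌋ = 15 → P.
Square: lon ⌊14.67264/2⌋ = 7; lat ⌊2.55674/1⌋ = 2.
Subsquare: lon ⌊0.67264/0.0833333⌋ = 8 → i; lat ⌊0.55674/0.0416667⌋ = 13 → n.
Extended square: lon ⌊0.00597/0.00833333⌋ = 0; lat ⌊0.01507/0.00416667⌋ = 3.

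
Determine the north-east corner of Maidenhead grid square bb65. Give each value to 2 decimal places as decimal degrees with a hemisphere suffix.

Field B=1, B=1: +1·20° lon, +1·10° lat → SW at lon -160°, lat -80°.
Square 6, 5: +6·2° lon, +5·1° lat → SW at lon -148°, lat -75°.
Cell spans 2° lon × 1° lat. NE corner is SW corner plus one full cell.
latitude 74.00° S, longitude 146.00° W.

74.00° S, 146.00° W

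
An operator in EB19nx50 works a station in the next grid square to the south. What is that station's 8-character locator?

EB19nw59

Latitude extended square 0; −1 → -1, wraps to 9, carry into subsquare.
Latitude subsquare x = 23; −1 → 22 = w.
The longitude characters are unchanged.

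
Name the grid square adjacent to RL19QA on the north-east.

Longitude subsquare q = 16; +1 → 17 = r.
Latitude subsquare a = 0; +1 → 1 = b.

RL19rb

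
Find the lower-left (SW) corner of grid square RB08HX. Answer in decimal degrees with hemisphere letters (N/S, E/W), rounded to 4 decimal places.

Field R=17, B=1: +17·20° lon, +1·10° lat → SW at lon 160°, lat -80°.
Square 0, 8: +0·2° lon, +8·1° lat → SW at lon 160°, lat -72°.
Subsquare h=7, x=23: +7·0.0833333° lon, +23·0.0416667° lat → SW at lon 160.583°, lat -71.0417°.
latitude 71.0417° S, longitude 160.5833° E.

71.0417° S, 160.5833° E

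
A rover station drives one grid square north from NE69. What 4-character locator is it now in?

NF60

Latitude square 9; +1 → 10, wraps to 0, carry into field.
Latitude field E = 4; +1 → 5 = F.
The longitude characters are unchanged.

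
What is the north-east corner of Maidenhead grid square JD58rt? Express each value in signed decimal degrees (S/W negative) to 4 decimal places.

Field J=9, D=3: +9·20° lon, +3·10° lat → SW at lon 0°, lat -60°.
Square 5, 8: +5·2° lon, +8·1° lat → SW at lon 10°, lat -52°.
Subsquare r=17, t=19: +17·0.0833333° lon, +19·0.0416667° lat → SW at lon 11.4167°, lat -51.2083°.
Cell spans 0.0833333° lon × 0.0416667° lat. NE corner is SW corner plus one full cell.
latitude -51.1667, longitude 11.5000.

-51.1667, 11.5000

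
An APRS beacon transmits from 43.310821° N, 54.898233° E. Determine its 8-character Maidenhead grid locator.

LN73kh74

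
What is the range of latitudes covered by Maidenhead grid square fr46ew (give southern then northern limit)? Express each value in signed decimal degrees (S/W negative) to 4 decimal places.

86.9167, 86.9583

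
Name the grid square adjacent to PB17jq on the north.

PB17jr

Latitude subsquare q = 16; +1 → 17 = r.
The longitude characters are unchanged.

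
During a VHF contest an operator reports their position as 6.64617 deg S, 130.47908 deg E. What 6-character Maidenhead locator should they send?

PI53fi

Shift to the Maidenhead origin (180°W, 90°S): lon 310.4791, lat 83.3538.
Field (20°×10°, letters A–R): lon ⌊310.4791/20⌋ = 15 → P; lat ⌊83.3538/10⌋ = 8 → I.
Square (2°×1°, digits 0–9): lon ⌊10.4791/2⌋ = 5; lat ⌊3.3538/1⌋ = 3.
Subsquare (5′×2.5′, letters a–x): lon ⌊0.4791/0.0833333⌋ = 5 → f; lat ⌊0.3538/0.0416667⌋ = 8 → i.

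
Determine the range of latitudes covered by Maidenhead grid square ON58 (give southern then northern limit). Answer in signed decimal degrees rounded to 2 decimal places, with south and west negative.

48.00, 49.00

Field O=14, N=13: +14·20° lon, +13·10° lat → SW at lon 100°, lat 40°.
Square 5, 8: +5·2° lon, +8·1° lat → SW at lon 110°, lat 48°.
Cell spans 2° lon × 1° lat.
south 48.00, north 49.00.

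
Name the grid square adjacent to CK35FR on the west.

Longitude subsquare f = 5; −1 → 4 = e.
The latitude characters are unchanged.

CK35er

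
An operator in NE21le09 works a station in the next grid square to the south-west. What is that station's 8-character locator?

Longitude extended square 0; −1 → -1, wraps to 9, carry into subsquare.
Longitude subsquare l = 11; −1 → 10 = k.
Latitude extended square 9; −1 → 8.

NE21ke98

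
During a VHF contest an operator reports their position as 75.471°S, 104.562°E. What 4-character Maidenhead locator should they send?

OB24

Add 180° to longitude and 90° to latitude: 284.56, 14.53.
Field: 284.56/20 → 14 → O, 14.53/10 → 1 → B; chars OB.
Square: 4.56/2 → 2, 4.53/1 → 4; chars 24.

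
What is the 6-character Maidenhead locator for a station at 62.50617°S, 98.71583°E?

NC97il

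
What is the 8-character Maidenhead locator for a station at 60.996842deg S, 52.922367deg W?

GC39ma90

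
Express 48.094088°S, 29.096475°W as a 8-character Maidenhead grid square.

Add 180° to longitude and 90° to latitude: 150.90353, 41.90591.
Field: 150.90353/20 → 7 → H, 41.90591/10 → 4 → E; chars HE.
Square: 10.90353/2 → 5, 1.90591/1 → 1; chars 51.
Subsquare: 0.90353/0.0833333 → 10 → k, 0.90591/0.0416667 → 21 → v; chars kv.
Extended square: 0.07019/0.00833333 → 8, 0.03091/0.00416667 → 7; chars 87.

HE51kv87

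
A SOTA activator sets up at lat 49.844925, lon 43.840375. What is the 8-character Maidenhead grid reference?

Add 180° to longitude and 90° to latitude: 223.84037, 139.84492.
Field: 223.84037/20 → 11 → L, 139.84492/10 → 13 → N; chars LN.
Square: 3.84037/2 → 1, 9.84492/1 → 9; chars 19.
Subsquare: 1.84037/0.0833333 → 22 → w, 0.84492/0.0416667 → 20 → u; chars wu.
Extended square: 0.00704/0.00833333 → 0, 0.01159/0.00416667 → 2; chars 02.

LN19wu02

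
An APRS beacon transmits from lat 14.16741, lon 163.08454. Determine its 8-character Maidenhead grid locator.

Add 180° to longitude and 90° to latitude: 343.08454, 104.16741.
Field (20°×10°, letters A–R): lon ⌊343.08454/20⌋ = 17 → R; lat ⌊104.16741/10⌋ = 10 → K.
Square (2°×1°, digits 0–9): lon ⌊3.08454/2⌋ = 1; lat ⌊4.16741/1⌋ = 4.
Subsquare (5′×2.5′, letters a–x): lon ⌊1.08454/0.0833333⌋ = 13 → n; lat ⌊0.16741/0.0416667⌋ = 4 → e.
Extended square (30″×15″, digits 0–9): lon ⌊0.00121/0.00833333⌋ = 0; lat ⌊0.00074/0.00416667⌋ = 0.

RK14ne00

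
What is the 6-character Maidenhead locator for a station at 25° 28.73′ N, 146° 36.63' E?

QL35hl

Offset from 180°W / 90°S: lon 326.6105°, lat 115.4788°.
Field: 326.6105/20 → 16 → Q, 115.4788/10 → 11 → L; chars QL.
Square: 6.6105/2 → 3, 5.4788/1 → 5; chars 35.
Subsquare: 0.6105/0.0833333 → 7 → h, 0.4788/0.0416667 → 11 → l; chars hl.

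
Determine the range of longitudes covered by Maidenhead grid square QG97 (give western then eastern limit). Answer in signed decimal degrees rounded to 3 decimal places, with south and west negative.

Field Q=16, G=6: +16·20° lon, +6·10° lat → SW at lon 140°, lat -30°.
Square 9, 7: +9·2° lon, +7·1° lat → SW at lon 158°, lat -23°.
Cell spans 2° lon × 1° lat.
west 158.000, east 160.000.

158.000, 160.000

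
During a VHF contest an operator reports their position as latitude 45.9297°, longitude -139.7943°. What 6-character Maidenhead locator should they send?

CN05cw

Shift to the Maidenhead origin (180°W, 90°S): lon 40.2057, lat 135.9297.
Field (20°×10°, letters A–R): lon ⌊40.2057/20⌋ = 2 → C; lat ⌊135.9297/10⌋ = 13 → N.
Square (2°×1°, digits 0–9): lon ⌊0.2057/2⌋ = 0; lat ⌊5.9297/1⌋ = 5.
Subsquare (5′×2.5′, letters a–x): lon ⌊0.2057/0.0833333⌋ = 2 → c; lat ⌊0.9297/0.0416667⌋ = 22 → w.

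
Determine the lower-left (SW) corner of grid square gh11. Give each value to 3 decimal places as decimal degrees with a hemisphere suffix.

Field G=6, H=7: +6·20° lon, +7·10° lat → SW at lon -60°, lat -20°.
Square 1, 1: +1·2° lon, +1·1° lat → SW at lon -58°, lat -19°.
latitude 19.000° S, longitude 58.000° W.

19.000° S, 58.000° W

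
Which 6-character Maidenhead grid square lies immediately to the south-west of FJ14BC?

FJ14ab

Longitude subsquare b = 1; −1 → 0 = a.
Latitude subsquare c = 2; −1 → 1 = b.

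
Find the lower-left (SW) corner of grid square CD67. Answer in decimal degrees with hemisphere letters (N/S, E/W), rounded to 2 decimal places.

53.00° S, 128.00° W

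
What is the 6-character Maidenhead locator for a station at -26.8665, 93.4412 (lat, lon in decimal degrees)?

Offset from 180°W / 90°S: lon 273.4412°, lat 63.1335°.
Field (20°×10°, letters A–R): 273.4412/20 → 13 → N, 63.1335/10 → 6 → G; chars NG.
Square (2°×1°, digits 0–9): 13.4412/2 → 6, 3.1335/1 → 3; chars 63.
Subsquare (5′×2.5′, letters a–x): 1.4412/0.0833333 → 17 → r, 0.1335/0.0416667 → 3 → d; chars rd.

NG63rd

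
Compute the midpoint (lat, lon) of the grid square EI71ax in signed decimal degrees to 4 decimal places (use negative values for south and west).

-8.0208, -85.9583

Field E=4, I=8: +4·20° lon, +8·10° lat → SW at lon -100°, lat -10°.
Square 7, 1: +7·2° lon, +1·1° lat → SW at lon -86°, lat -9°.
Subsquare a=0, x=23: +0·0.0833333° lon, +23·0.0416667° lat → SW at lon -86°, lat -8.04167°.
Cell spans 0.0833333° lon × 0.0416667° lat. Centre is SW corner plus half of each.
latitude -8.0208, longitude -85.9583.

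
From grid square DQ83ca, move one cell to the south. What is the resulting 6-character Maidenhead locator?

DQ82cx

Latitude subsquare a = 0; −1 → -1, wraps to 23 = x, carry into square.
Latitude square 3; −1 → 2.
The longitude characters are unchanged.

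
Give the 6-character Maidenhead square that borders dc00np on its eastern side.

Longitude subsquare n = 13; +1 → 14 = o.
The latitude characters are unchanged.

DC00op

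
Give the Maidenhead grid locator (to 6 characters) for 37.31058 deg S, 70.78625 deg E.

MF52jq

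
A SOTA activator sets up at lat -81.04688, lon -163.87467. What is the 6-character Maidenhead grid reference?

Add 180° to longitude and 90° to latitude: 16.1253, 8.9531.
Field: 16.1253/20 → 0 → A, 8.9531/10 → 0 → A; chars AA.
Square: 16.1253/2 → 8, 8.9531/1 → 8; chars 88.
Subsquare: 0.1253/0.0833333 → 1 → b, 0.9531/0.0416667 → 22 → w; chars bw.

AA88bw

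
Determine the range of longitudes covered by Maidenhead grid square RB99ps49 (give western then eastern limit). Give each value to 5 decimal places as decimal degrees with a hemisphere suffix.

Field R=17, B=1: +17·20° lon, +1·10° lat → SW at lon 160°, lat -80°.
Square 9, 9: +9·2° lon, +9·1° lat → SW at lon 178°, lat -71°.
Subsquare p=15, s=18: +15·0.0833333° lon, +18·0.0416667° lat → SW at lon 179.25°, lat -70.25°.
Extended square 4, 9: +4·0.00833333° lon, +9·0.00416667° lat → SW at lon 179.283°, lat -70.2125°.
Cell spans 0.00833333° lon × 0.00416667° lat.
west 179.28333° E, east 179.29167° E.

179.28333° E, 179.29167° E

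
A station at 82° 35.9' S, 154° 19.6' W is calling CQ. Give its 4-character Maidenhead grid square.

BA27

Add 180° to longitude and 90° to latitude: 25.67, 7.40.
Field (20°×10°, letters A–R): lon ⌊25.67/20⌋ = 1 → B; lat ⌊7.40/10⌋ = 0 → A.
Square (2°×1°, digits 0–9): lon ⌊5.67/2⌋ = 2; lat ⌊7.40/1⌋ = 7.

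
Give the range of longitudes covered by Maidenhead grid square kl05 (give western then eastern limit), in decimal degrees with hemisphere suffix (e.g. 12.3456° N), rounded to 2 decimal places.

Field K=10, L=11: +10·20° lon, +11·10° lat → SW at lon 20°, lat 20°.
Square 0, 5: +0·2° lon, +5·1° lat → SW at lon 20°, lat 25°.
Cell spans 2° lon × 1° lat.
west 20.00° E, east 22.00° E.

20.00° E, 22.00° E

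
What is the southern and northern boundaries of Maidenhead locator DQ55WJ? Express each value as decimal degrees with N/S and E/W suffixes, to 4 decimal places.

Field D=3, Q=16: +3·20° lon, +16·10° lat → SW at lon -120°, lat 70°.
Square 5, 5: +5·2° lon, +5·1° lat → SW at lon -110°, lat 75°.
Subsquare w=22, j=9: +22·0.0833333° lon, +9·0.0416667° lat → SW at lon -108.167°, lat 75.375°.
Cell spans 0.0833333° lon × 0.0416667° lat.
south 75.3750° N, north 75.4167° N.

75.3750° N, 75.4167° N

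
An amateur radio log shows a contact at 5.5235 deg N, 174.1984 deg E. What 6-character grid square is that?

RJ75cm

Offset from 180°W / 90°S: lon 354.1984°, lat 95.5235°.
Field: lon ⌊354.1984/20⌋ = 17 → R; lat ⌊95.5235/10⌋ = 9 → J.
Square: lon ⌊14.1984/2⌋ = 7; lat ⌊5.5235/1⌋ = 5.
Subsquare: lon ⌊0.1984/0.0833333⌋ = 2 → c; lat ⌊0.5235/0.0416667⌋ = 12 → m.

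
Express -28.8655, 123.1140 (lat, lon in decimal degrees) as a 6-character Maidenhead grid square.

Add 180° to longitude and 90° to latitude: 303.1140, 61.1345.
Field (20°×10°, letters A–R): 303.1140/20 → 15 → P, 61.1345/10 → 6 → G; chars PG.
Square (2°×1°, digits 0–9): 3.1140/2 → 1, 1.1345/1 → 1; chars 11.
Subsquare (5′×2.5′, letters a–x): 1.1140/0.0833333 → 13 → n, 0.1345/0.0416667 → 3 → d; chars nd.

PG11nd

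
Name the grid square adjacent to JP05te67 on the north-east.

JP05te78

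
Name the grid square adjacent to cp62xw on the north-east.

CP72ax

Longitude subsquare x = 23; +1 → 24, wraps to 0 = a, carry into square.
Longitude square 6; +1 → 7.
Latitude subsquare w = 22; +1 → 23 = x.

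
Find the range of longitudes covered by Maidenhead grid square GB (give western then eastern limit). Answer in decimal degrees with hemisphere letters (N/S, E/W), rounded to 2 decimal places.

Field G=6, B=1: +6·20° lon, +1·10° lat → SW at lon -60°, lat -80°.
Cell spans 20° lon × 10° lat.
west 60.00° W, east 40.00° W.

60.00° W, 40.00° W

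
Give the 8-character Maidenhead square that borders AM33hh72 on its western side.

AM33hh62

Longitude extended square 7; −1 → 6.
The latitude characters are unchanged.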